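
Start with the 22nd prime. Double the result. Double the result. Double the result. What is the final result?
Convert the 22nd prime (prime index) → 79 (decimal)
Start: 79
79 × 2 = 158
158 × 2 = 316
316 × 2 = 632
632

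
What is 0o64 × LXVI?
Convert 0o64 (octal) → 6×8 + 4 = 52 (decimal)
Convert LXVI (Roman numeral) → 50 + 10 + 5 + 1 = 66 (decimal)
Compute 52 × 66 = 3432
3432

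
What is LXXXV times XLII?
Convert LXXXV (Roman numeral) → 50 + 10 + 10 + 10 + 5 = 85 (decimal)
Convert XLII (Roman numeral) → 40 + 1 + 1 = 42 (decimal)
Compute 85 × 42 = 3570
3570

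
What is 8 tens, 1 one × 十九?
Convert 8 tens, 1 one (place-value notation) → 8×10 + 1 = 81 (decimal)
Convert 十九 (Chinese numeral) → 1×10 + 9 = 19 (decimal)
Compute 81 × 19 = 1539
1539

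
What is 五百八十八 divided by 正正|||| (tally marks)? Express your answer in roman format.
Convert 五百八十八 (Chinese numeral) → 5×100 + 8×10 + 8 = 588 (decimal)
Convert 正正|||| (tally marks) → 5 + 5 + 4 = 14 (decimal)
Compute 588 ÷ 14 = 42
Convert 42 (decimal) → 42 = 40 + 1 + 1 → XLII (Roman numeral)
XLII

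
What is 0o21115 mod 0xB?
Convert 0o21115 (octal) → 2×4096 + 1×512 + 1×64 + 1×8 + 5 = 8781 (decimal)
Convert 0xB (hexadecimal) → 11 (decimal)
Compute 8781 mod 11 = 3
3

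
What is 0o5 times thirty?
Convert 0o5 (octal) → 5 (decimal)
Convert thirty (English words) → 30 (decimal)
Compute 5 × 30 = 150
150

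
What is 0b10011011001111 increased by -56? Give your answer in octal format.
Convert 0b10011011001111 (binary) → 8192 + 1024 + 512 + 128 + 64 + 8 + 4 + 2 + 1 = 9935 (decimal)
Compute 9935 + -56 = 9879
Convert 9879 (decimal) → 9879 = 2×4096 + 3×512 + 2×64 + 2×8 + 7 → 0o23227 (octal)
0o23227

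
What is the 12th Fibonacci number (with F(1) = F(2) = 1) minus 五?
The 12th Fibonacci number (with F(1) = F(2) = 1): 1, 1, 2, 3, 5, 8, 13, 21, 34, 55, 89, 144 → 144
Convert 五 (Chinese numeral) → 5 (decimal)
Compute 144 - 5 = 139
139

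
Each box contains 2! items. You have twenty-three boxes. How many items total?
Convert 2! (factorial) → 2 (decimal)
Convert twenty-three (English words) → 23 (decimal)
Compute 2 × 23 = 46
46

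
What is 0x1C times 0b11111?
Convert 0x1C (hexadecimal) → 1×16 + 12 = 28 (decimal)
Convert 0b11111 (binary) → 16 + 8 + 4 + 2 + 1 = 31 (decimal)
Compute 28 × 31 = 868
868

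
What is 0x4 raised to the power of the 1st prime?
Convert 0x4 (hexadecimal) → 4 (decimal)
Convert the 1st prime (prime index) → 2 (decimal)
Compute 4 ^ 2 = 16
16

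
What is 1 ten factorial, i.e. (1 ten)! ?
Convert 1 ten (place-value notation) → 1×10 = 10 (decimal)
Compute 10! = 3628800
3628800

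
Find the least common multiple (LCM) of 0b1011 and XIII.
Convert 0b1011 (binary) → 8 + 2 + 1 = 11 (decimal)
Convert XIII (Roman numeral) → 10 + 1 + 1 + 1 = 13 (decimal)
Compute lcm(11, 13) = 143
143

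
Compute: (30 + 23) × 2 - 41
Parentheses first: 30 + 23 = 53
Multiply: 53 × 2 = 106
Subtract: 106 - 41 = 65
65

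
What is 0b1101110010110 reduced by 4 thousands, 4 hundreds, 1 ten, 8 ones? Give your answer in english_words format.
Convert 0b1101110010110 (binary) → 4096 + 2048 + 512 + 256 + 128 + 16 + 4 + 2 = 7062 (decimal)
Convert 4 thousands, 4 hundreds, 1 ten, 8 ones (place-value notation) → 4×1000 + 4×100 + 1×10 + 8 = 4418 (decimal)
Compute 7062 - 4418 = 2644
Convert 2644 (decimal) → 2644 = 2×1000 + 6×100 + 44 → two thousand six hundred forty-four (English words)
two thousand six hundred forty-four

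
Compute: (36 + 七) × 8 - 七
Convert 七 (Chinese numeral) → 7 (decimal)
Convert 七 (Chinese numeral) → 7 (decimal)
Expression in decimal: (36 + 7) × 8 - 7
Parentheses first: 36 + 7 = 43
Multiply: 43 × 8 = 344
Subtract: 344 - 7 = 337
337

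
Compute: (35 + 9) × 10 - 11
Parentheses first: 35 + 9 = 44
Multiply: 44 × 10 = 440
Subtract: 440 - 11 = 429
429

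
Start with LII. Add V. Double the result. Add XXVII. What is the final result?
Convert LII (Roman numeral) → 50 + 1 + 1 = 52 (decimal)
Start: 52
Convert V (Roman numeral) → 5 (decimal)
52 + 5 = 57
57 × 2 = 114
Convert XXVII (Roman numeral) → 10 + 10 + 5 + 1 + 1 = 27 (decimal)
114 + 27 = 141
141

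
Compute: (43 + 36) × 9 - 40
Parentheses first: 43 + 36 = 79
Multiply: 79 × 9 = 711
Subtract: 711 - 40 = 671
671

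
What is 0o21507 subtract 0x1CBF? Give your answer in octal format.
Convert 0o21507 (octal) → 2×4096 + 1×512 + 5×64 + 7 = 9031 (decimal)
Convert 0x1CBF (hexadecimal) → 1×4096 + 12×256 + 11×16 + 15 = 7359 (decimal)
Compute 9031 - 7359 = 1672
Convert 1672 (decimal) → 1672 = 3×512 + 2×64 + 1×8 → 0o3210 (octal)
0o3210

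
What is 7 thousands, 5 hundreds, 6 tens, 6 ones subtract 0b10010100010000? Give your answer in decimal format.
Convert 7 thousands, 5 hundreds, 6 tens, 6 ones (place-value notation) → 7×1000 + 5×100 + 6×10 + 6 = 7566 (decimal)
Convert 0b10010100010000 (binary) → 8192 + 1024 + 256 + 16 = 9488 (decimal)
Compute 7566 - 9488 = -1922
-1922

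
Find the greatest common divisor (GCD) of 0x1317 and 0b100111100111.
Convert 0x1317 (hexadecimal) → 1×4096 + 3×256 + 1×16 + 7 = 4887 (decimal)
Convert 0b100111100111 (binary) → 2048 + 256 + 128 + 64 + 32 + 4 + 2 + 1 = 2535 (decimal)
Compute gcd(4887, 2535) = 3
3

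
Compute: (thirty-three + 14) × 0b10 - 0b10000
Convert thirty-three (English words) → 33 (decimal)
Convert 0b10 (binary) → 2 (decimal)
Convert 0b10000 (binary) → 16 (decimal)
Expression in decimal: (33 + 14) × 2 - 16
Parentheses first: 33 + 14 = 47
Multiply: 47 × 2 = 94
Subtract: 94 - 16 = 78
78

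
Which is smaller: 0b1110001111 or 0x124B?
Convert 0b1110001111 (binary) → 512 + 256 + 128 + 8 + 4 + 2 + 1 = 911 (decimal)
Convert 0x124B (hexadecimal) → 1×4096 + 2×256 + 4×16 + 11 = 4683 (decimal)
Compare 911 vs 4683: smaller = 911
911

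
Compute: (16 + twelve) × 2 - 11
Convert twelve (English words) → 12 (decimal)
Expression in decimal: (16 + 12) × 2 - 11
Parentheses first: 16 + 12 = 28
Multiply: 28 × 2 = 56
Subtract: 56 - 11 = 45
45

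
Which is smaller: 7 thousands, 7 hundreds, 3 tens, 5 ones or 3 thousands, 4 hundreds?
Convert 7 thousands, 7 hundreds, 3 tens, 5 ones (place-value notation) → 7×1000 + 7×100 + 3×10 + 5 = 7735 (decimal)
Convert 3 thousands, 4 hundreds (place-value notation) → 3×1000 + 4×100 = 3400 (decimal)
Compare 7735 vs 3400: smaller = 3400
3400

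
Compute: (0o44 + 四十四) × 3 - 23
Convert 0o44 (octal) → 4×8 + 4 = 36 (decimal)
Convert 四十四 (Chinese numeral) → 4×10 + 4 = 44 (decimal)
Expression in decimal: (36 + 44) × 3 - 23
Parentheses first: 36 + 44 = 80
Multiply: 80 × 3 = 240
Subtract: 240 - 23 = 217
217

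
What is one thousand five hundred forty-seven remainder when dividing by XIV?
Convert one thousand five hundred forty-seven (English words) → 1×1000 + 5×100 + 47 = 1547 (decimal)
Convert XIV (Roman numeral) → 10 + 4 = 14 (decimal)
Compute 1547 mod 14 = 7
7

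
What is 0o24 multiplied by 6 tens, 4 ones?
Convert 0o24 (octal) → 2×8 + 4 = 20 (decimal)
Convert 6 tens, 4 ones (place-value notation) → 6×10 + 4 = 64 (decimal)
Compute 20 × 64 = 1280
1280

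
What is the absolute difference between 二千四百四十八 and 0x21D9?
Convert 二千四百四十八 (Chinese numeral) → 2×1000 + 4×100 + 4×10 + 8 = 2448 (decimal)
Convert 0x21D9 (hexadecimal) → 2×4096 + 1×256 + 13×16 + 9 = 8665 (decimal)
Compute |2448 - 8665| = 6217
6217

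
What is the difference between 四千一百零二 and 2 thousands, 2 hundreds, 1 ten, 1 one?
Convert 四千一百零二 (Chinese numeral) → 4×1000 + 1×100 + 2 = 4102 (decimal)
Convert 2 thousands, 2 hundreds, 1 ten, 1 one (place-value notation) → 2×1000 + 2×100 + 1×10 + 1 = 2211 (decimal)
Difference: |4102 - 2211| = 1891
1891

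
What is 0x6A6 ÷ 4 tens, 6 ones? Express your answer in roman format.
Convert 0x6A6 (hexadecimal) → 6×256 + 10×16 + 6 = 1702 (decimal)
Convert 4 tens, 6 ones (place-value notation) → 4×10 + 6 = 46 (decimal)
Compute 1702 ÷ 46 = 37
Convert 37 (decimal) → 37 = 10 + 10 + 10 + 5 + 1 + 1 → XXXVII (Roman numeral)
XXXVII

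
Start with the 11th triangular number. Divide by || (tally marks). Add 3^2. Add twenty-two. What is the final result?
Convert the 11th triangular number (triangular index) → 11×12/2 = 66 (decimal)
Start: 66
Convert || (tally marks) → 2 (decimal)
66 ÷ 2 = 33
Convert 3^2 (power) → 9 (decimal)
33 + 9 = 42
Convert twenty-two (English words) → 22 (decimal)
42 + 22 = 64
64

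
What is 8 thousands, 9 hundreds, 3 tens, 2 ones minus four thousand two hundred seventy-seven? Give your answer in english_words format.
Convert 8 thousands, 9 hundreds, 3 tens, 2 ones (place-value notation) → 8×1000 + 9×100 + 3×10 + 2 = 8932 (decimal)
Convert four thousand two hundred seventy-seven (English words) → 4×1000 + 2×100 + 77 = 4277 (decimal)
Compute 8932 - 4277 = 4655
Convert 4655 (decimal) → 4655 = 4×1000 + 6×100 + 55 → four thousand six hundred fifty-five (English words)
four thousand six hundred fifty-five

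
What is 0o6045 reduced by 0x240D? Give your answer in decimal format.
Convert 0o6045 (octal) → 6×512 + 4×8 + 5 = 3109 (decimal)
Convert 0x240D (hexadecimal) → 2×4096 + 4×256 + 13 = 9229 (decimal)
Compute 3109 - 9229 = -6120
-6120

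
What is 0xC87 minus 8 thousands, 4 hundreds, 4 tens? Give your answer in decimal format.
Convert 0xC87 (hexadecimal) → 12×256 + 8×16 + 7 = 3207 (decimal)
Convert 8 thousands, 4 hundreds, 4 tens (place-value notation) → 8×1000 + 4×100 + 4×10 = 8440 (decimal)
Compute 3207 - 8440 = -5233
-5233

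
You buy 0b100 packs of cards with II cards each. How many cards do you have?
Convert II (Roman numeral) → 1 + 1 = 2 (decimal)
Convert 0b100 (binary) → 4 (decimal)
Compute 2 × 4 = 8
8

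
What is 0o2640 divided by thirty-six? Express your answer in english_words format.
Convert 0o2640 (octal) → 2×512 + 6×64 + 4×8 = 1440 (decimal)
Convert thirty-six (English words) → 36 (decimal)
Compute 1440 ÷ 36 = 40
Convert 40 (decimal) → forty (English words)
forty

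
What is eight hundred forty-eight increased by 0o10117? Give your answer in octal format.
Convert eight hundred forty-eight (English words) → 8×100 + 48 = 848 (decimal)
Convert 0o10117 (octal) → 1×4096 + 1×64 + 1×8 + 7 = 4175 (decimal)
Compute 848 + 4175 = 5023
Convert 5023 (decimal) → 5023 = 1×4096 + 1×512 + 6×64 + 3×8 + 7 → 0o11637 (octal)
0o11637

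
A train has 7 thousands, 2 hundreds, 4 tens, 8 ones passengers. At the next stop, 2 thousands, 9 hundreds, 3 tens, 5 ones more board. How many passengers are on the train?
Convert 7 thousands, 2 hundreds, 4 tens, 8 ones (place-value notation) → 7×1000 + 2×100 + 4×10 + 8 = 7248 (decimal)
Convert 2 thousands, 9 hundreds, 3 tens, 5 ones (place-value notation) → 2×1000 + 9×100 + 3×10 + 5 = 2935 (decimal)
Compute 7248 + 2935 = 10183
10183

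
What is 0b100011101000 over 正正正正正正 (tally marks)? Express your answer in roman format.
Convert 0b100011101000 (binary) → 2048 + 128 + 64 + 32 + 8 = 2280 (decimal)
Convert 正正正正正正 (tally marks) → 5 + 5 + 5 + 5 + 5 + 5 = 30 (decimal)
Compute 2280 ÷ 30 = 76
Convert 76 (decimal) → 76 = 50 + 10 + 10 + 5 + 1 → LXXVI (Roman numeral)
LXXVI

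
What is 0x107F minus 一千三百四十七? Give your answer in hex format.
Convert 0x107F (hexadecimal) → 1×4096 + 7×16 + 15 = 4223 (decimal)
Convert 一千三百四十七 (Chinese numeral) → 1×1000 + 3×100 + 4×10 + 7 = 1347 (decimal)
Compute 4223 - 1347 = 2876
Convert 2876 (decimal) → 2876 = 11×256 + 3×16 + 12 → 0xB3C (hexadecimal)
0xB3C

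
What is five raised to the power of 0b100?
Convert five (English words) → 5 (decimal)
Convert 0b100 (binary) → 4 (decimal)
Compute 5 ^ 4 = 625
625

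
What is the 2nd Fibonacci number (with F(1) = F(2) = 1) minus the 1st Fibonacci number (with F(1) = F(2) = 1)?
The 2nd Fibonacci number (with F(1) = F(2) = 1) = 1
Convert the 1st Fibonacci number (with F(1) = F(2) = 1) (Fibonacci index) → 1 (decimal)
Compute 1 - 1 = 0
0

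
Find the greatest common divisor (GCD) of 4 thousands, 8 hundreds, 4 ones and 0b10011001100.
Convert 4 thousands, 8 hundreds, 4 ones (place-value notation) → 4×1000 + 8×100 + 4 = 4804 (decimal)
Convert 0b10011001100 (binary) → 1024 + 128 + 64 + 8 + 4 = 1228 (decimal)
Compute gcd(4804, 1228) = 4
4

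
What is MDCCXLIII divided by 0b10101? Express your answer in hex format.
Convert MDCCXLIII (Roman numeral) → 1000 + 500 + 100 + 100 + 40 + 1 + 1 + 1 = 1743 (decimal)
Convert 0b10101 (binary) → 16 + 4 + 1 = 21 (decimal)
Compute 1743 ÷ 21 = 83
Convert 83 (decimal) → 83 = 5×16 + 3 → 0x53 (hexadecimal)
0x53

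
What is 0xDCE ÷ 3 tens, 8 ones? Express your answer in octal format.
Convert 0xDCE (hexadecimal) → 13×256 + 12×16 + 14 = 3534 (decimal)
Convert 3 tens, 8 ones (place-value notation) → 3×10 + 8 = 38 (decimal)
Compute 3534 ÷ 38 = 93
Convert 93 (decimal) → 93 = 1×64 + 3×8 + 5 → 0o135 (octal)
0o135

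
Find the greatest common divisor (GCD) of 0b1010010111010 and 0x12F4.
Convert 0b1010010111010 (binary) → 4096 + 1024 + 128 + 32 + 16 + 8 + 2 = 5306 (decimal)
Convert 0x12F4 (hexadecimal) → 1×4096 + 2×256 + 15×16 + 4 = 4852 (decimal)
Compute gcd(5306, 4852) = 2
2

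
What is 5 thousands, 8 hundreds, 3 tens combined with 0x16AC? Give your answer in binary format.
Convert 5 thousands, 8 hundreds, 3 tens (place-value notation) → 5×1000 + 8×100 + 3×10 = 5830 (decimal)
Convert 0x16AC (hexadecimal) → 1×4096 + 6×256 + 10×16 + 12 = 5804 (decimal)
Compute 5830 + 5804 = 11634
Convert 11634 (decimal) → 11634 = 8192 + 2048 + 1024 + 256 + 64 + 32 + 16 + 2 → 0b10110101110010 (binary)
0b10110101110010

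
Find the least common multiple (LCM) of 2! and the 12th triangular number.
Convert 2! (factorial) → 2 (decimal)
Convert the 12th triangular number (triangular index) → 12×13/2 = 78 (decimal)
Compute lcm(2, 78) = 78
78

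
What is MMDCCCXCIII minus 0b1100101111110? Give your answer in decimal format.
Convert MMDCCCXCIII (Roman numeral) → 1000 + 1000 + 500 + 100 + 100 + 100 + 90 + 1 + 1 + 1 = 2893 (decimal)
Convert 0b1100101111110 (binary) → 4096 + 2048 + 256 + 64 + 32 + 16 + 8 + 4 + 2 = 6526 (decimal)
Compute 2893 - 6526 = -3633
-3633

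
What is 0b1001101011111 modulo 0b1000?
Convert 0b1001101011111 (binary) → 4096 + 512 + 256 + 64 + 16 + 8 + 4 + 2 + 1 = 4959 (decimal)
Convert 0b1000 (binary) → 8 (decimal)
Compute 4959 mod 8 = 7
7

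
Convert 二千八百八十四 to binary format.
Convert 二千八百八十四 (Chinese numeral) → 2×1000 + 8×100 + 8×10 + 4 = 2884 (decimal)
Convert 2884 (decimal) → 2884 = 2048 + 512 + 256 + 64 + 4 → 0b101101000100 (binary)
0b101101000100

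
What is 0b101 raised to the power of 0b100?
Convert 0b101 (binary) → 4 + 1 = 5 (decimal)
Convert 0b100 (binary) → 4 (decimal)
Compute 5 ^ 4 = 625
625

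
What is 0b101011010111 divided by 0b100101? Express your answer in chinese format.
Convert 0b101011010111 (binary) → 2048 + 512 + 128 + 64 + 16 + 4 + 2 + 1 = 2775 (decimal)
Convert 0b100101 (binary) → 32 + 4 + 1 = 37 (decimal)
Compute 2775 ÷ 37 = 75
Convert 75 (decimal) → 75 = 7×10 + 5 → 七十五 (Chinese numeral)
七十五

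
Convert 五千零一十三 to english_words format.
Convert 五千零一十三 (Chinese numeral) → 5×1000 + 1×10 + 3 = 5013 (decimal)
Convert 5013 (decimal) → 5013 = 5×1000 + 13 → five thousand thirteen (English words)
five thousand thirteen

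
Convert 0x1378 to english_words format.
Convert 0x1378 (hexadecimal) → 1×4096 + 3×256 + 7×16 + 8 = 4984 (decimal)
Convert 4984 (decimal) → 4984 = 4×1000 + 9×100 + 84 → four thousand nine hundred eighty-four (English words)
four thousand nine hundred eighty-four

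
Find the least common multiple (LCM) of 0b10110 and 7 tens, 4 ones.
Convert 0b10110 (binary) → 16 + 4 + 2 = 22 (decimal)
Convert 7 tens, 4 ones (place-value notation) → 7×10 + 4 = 74 (decimal)
Compute lcm(22, 74) = 814
814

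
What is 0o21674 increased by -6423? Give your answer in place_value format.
Convert 0o21674 (octal) → 2×4096 + 1×512 + 6×64 + 7×8 + 4 = 9148 (decimal)
Compute 9148 + -6423 = 2725
Convert 2725 (decimal) → 2725 = 2×1000 + 7×100 + 2×10 + 5 → 2 thousands, 7 hundreds, 2 tens, 5 ones (place-value notation)
2 thousands, 7 hundreds, 2 tens, 5 ones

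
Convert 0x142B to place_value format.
Convert 0x142B (hexadecimal) → 1×4096 + 4×256 + 2×16 + 11 = 5163 (decimal)
Convert 5163 (decimal) → 5163 = 5×1000 + 1×100 + 6×10 + 3 → 5 thousands, 1 hundred, 6 tens, 3 ones (place-value notation)
5 thousands, 1 hundred, 6 tens, 3 ones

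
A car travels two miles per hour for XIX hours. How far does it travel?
Convert two (English words) → 2 (decimal)
Convert XIX (Roman numeral) → 10 + 9 = 19 (decimal)
Compute 2 × 19 = 38
38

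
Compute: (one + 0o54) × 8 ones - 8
Convert one (English words) → 1 (decimal)
Convert 0o54 (octal) → 5×8 + 4 = 44 (decimal)
Convert 8 ones (place-value notation) → 8 (decimal)
Expression in decimal: (1 + 44) × 8 - 8
Parentheses first: 1 + 44 = 45
Multiply: 45 × 8 = 360
Subtract: 360 - 8 = 352
352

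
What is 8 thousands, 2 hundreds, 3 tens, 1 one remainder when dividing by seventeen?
Convert 8 thousands, 2 hundreds, 3 tens, 1 one (place-value notation) → 8×1000 + 2×100 + 3×10 + 1 = 8231 (decimal)
Convert seventeen (English words) → 17 (decimal)
Compute 8231 mod 17 = 3
3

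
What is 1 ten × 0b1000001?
Convert 1 ten (place-value notation) → 1×10 = 10 (decimal)
Convert 0b1000001 (binary) → 64 + 1 = 65 (decimal)
Compute 10 × 65 = 650
650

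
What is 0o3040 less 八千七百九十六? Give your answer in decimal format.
Convert 0o3040 (octal) → 3×512 + 4×8 = 1568 (decimal)
Convert 八千七百九十六 (Chinese numeral) → 8×1000 + 7×100 + 9×10 + 6 = 8796 (decimal)
Compute 1568 - 8796 = -7228
-7228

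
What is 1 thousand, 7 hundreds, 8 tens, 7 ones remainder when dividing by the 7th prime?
Convert 1 thousand, 7 hundreds, 8 tens, 7 ones (place-value notation) → 1×1000 + 7×100 + 8×10 + 7 = 1787 (decimal)
Convert the 7th prime (prime index) → 17 (decimal)
Compute 1787 mod 17 = 2
2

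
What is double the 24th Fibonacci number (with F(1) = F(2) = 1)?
The 24th Fibonacci number (with F(1) = F(2) = 1) = 46368
Compute 46368 × 2 = 92736
92736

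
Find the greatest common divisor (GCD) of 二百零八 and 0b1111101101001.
Convert 二百零八 (Chinese numeral) → 2×100 + 8 = 208 (decimal)
Convert 0b1111101101001 (binary) → 4096 + 2048 + 1024 + 512 + 256 + 64 + 32 + 8 + 1 = 8041 (decimal)
Compute gcd(208, 8041) = 1
1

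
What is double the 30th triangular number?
The 30th triangular number = 30×31/2 = 465
Compute 465 × 2 = 930
930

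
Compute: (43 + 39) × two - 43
Convert two (English words) → 2 (decimal)
Expression in decimal: (43 + 39) × 2 - 43
Parentheses first: 43 + 39 = 82
Multiply: 82 × 2 = 164
Subtract: 164 - 43 = 121
121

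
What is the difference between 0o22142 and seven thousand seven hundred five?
Convert 0o22142 (octal) → 2×4096 + 2×512 + 1×64 + 4×8 + 2 = 9314 (decimal)
Convert seven thousand seven hundred five (English words) → 7×1000 + 7×100 + 5 = 7705 (decimal)
Difference: |9314 - 7705| = 1609
1609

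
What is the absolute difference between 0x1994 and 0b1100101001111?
Convert 0x1994 (hexadecimal) → 1×4096 + 9×256 + 9×16 + 4 = 6548 (decimal)
Convert 0b1100101001111 (binary) → 4096 + 2048 + 256 + 64 + 8 + 4 + 2 + 1 = 6479 (decimal)
Compute |6548 - 6479| = 69
69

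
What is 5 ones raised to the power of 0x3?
Convert 5 ones (place-value notation) → 5 (decimal)
Convert 0x3 (hexadecimal) → 3 (decimal)
Compute 5 ^ 3 = 125
125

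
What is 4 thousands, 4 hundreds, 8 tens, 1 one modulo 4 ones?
Convert 4 thousands, 4 hundreds, 8 tens, 1 one (place-value notation) → 4×1000 + 4×100 + 8×10 + 1 = 4481 (decimal)
Convert 4 ones (place-value notation) → 4 (decimal)
Compute 4481 mod 4 = 1
1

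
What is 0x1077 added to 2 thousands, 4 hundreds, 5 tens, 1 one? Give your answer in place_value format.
Convert 0x1077 (hexadecimal) → 1×4096 + 7×16 + 7 = 4215 (decimal)
Convert 2 thousands, 4 hundreds, 5 tens, 1 one (place-value notation) → 2×1000 + 4×100 + 5×10 + 1 = 2451 (decimal)
Compute 4215 + 2451 = 6666
Convert 6666 (decimal) → 6666 = 6×1000 + 6×100 + 6×10 + 6 → 6 thousands, 6 hundreds, 6 tens, 6 ones (place-value notation)
6 thousands, 6 hundreds, 6 tens, 6 ones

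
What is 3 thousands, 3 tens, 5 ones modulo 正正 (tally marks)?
Convert 3 thousands, 3 tens, 5 ones (place-value notation) → 3×1000 + 3×10 + 5 = 3035 (decimal)
Convert 正正 (tally marks) → 5 + 5 = 10 (decimal)
Compute 3035 mod 10 = 5
5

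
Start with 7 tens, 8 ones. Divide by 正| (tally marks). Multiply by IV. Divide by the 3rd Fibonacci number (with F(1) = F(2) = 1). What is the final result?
Convert 7 tens, 8 ones (place-value notation) → 7×10 + 8 = 78 (decimal)
Start: 78
Convert 正| (tally marks) → 5 + 1 = 6 (decimal)
78 ÷ 6 = 13
Convert IV (Roman numeral) → 4 (decimal)
13 × 4 = 52
Convert the 3rd Fibonacci number (with F(1) = F(2) = 1) (Fibonacci index) → 1, 1, 2 → 2 (decimal)
52 ÷ 2 = 26
26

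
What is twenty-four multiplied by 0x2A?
Convert twenty-four (English words) → 24 (decimal)
Convert 0x2A (hexadecimal) → 2×16 + 10 = 42 (decimal)
Compute 24 × 42 = 1008
1008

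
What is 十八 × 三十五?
Convert 十八 (Chinese numeral) → 1×10 + 8 = 18 (decimal)
Convert 三十五 (Chinese numeral) → 3×10 + 5 = 35 (decimal)
Compute 18 × 35 = 630
630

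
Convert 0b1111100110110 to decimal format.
Convert 0b1111100110110 (binary) → 4096 + 2048 + 1024 + 512 + 256 + 32 + 16 + 4 + 2 = 7990 (decimal)
7990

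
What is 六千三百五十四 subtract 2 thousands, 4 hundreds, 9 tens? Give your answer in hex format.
Convert 六千三百五十四 (Chinese numeral) → 6×1000 + 3×100 + 5×10 + 4 = 6354 (decimal)
Convert 2 thousands, 4 hundreds, 9 tens (place-value notation) → 2×1000 + 4×100 + 9×10 = 2490 (decimal)
Compute 6354 - 2490 = 3864
Convert 3864 (decimal) → 3864 = 15×256 + 1×16 + 8 → 0xF18 (hexadecimal)
0xF18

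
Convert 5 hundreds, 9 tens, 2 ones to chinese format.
Convert 5 hundreds, 9 tens, 2 ones (place-value notation) → 5×100 + 9×10 + 2 = 592 (decimal)
Convert 592 (decimal) → 592 = 5×100 + 9×10 + 2 → 五百九十二 (Chinese numeral)
五百九十二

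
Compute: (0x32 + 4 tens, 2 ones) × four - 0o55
Convert 0x32 (hexadecimal) → 3×16 + 2 = 50 (decimal)
Convert 4 tens, 2 ones (place-value notation) → 4×10 + 2 = 42 (decimal)
Convert four (English words) → 4 (decimal)
Convert 0o55 (octal) → 5×8 + 5 = 45 (decimal)
Expression in decimal: (50 + 42) × 4 - 45
Parentheses first: 50 + 42 = 92
Multiply: 92 × 4 = 368
Subtract: 368 - 45 = 323
323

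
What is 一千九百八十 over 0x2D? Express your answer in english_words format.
Convert 一千九百八十 (Chinese numeral) → 1×1000 + 9×100 + 8×10 = 1980 (decimal)
Convert 0x2D (hexadecimal) → 2×16 + 13 = 45 (decimal)
Compute 1980 ÷ 45 = 44
Convert 44 (decimal) → forty-four (English words)
forty-four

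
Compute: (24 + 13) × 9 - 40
Parentheses first: 24 + 13 = 37
Multiply: 37 × 9 = 333
Subtract: 333 - 40 = 293
293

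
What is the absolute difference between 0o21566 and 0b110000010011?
Convert 0o21566 (octal) → 2×4096 + 1×512 + 5×64 + 6×8 + 6 = 9078 (decimal)
Convert 0b110000010011 (binary) → 2048 + 1024 + 16 + 2 + 1 = 3091 (decimal)
Compute |9078 - 3091| = 5987
5987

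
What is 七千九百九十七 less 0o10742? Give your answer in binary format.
Convert 七千九百九十七 (Chinese numeral) → 7×1000 + 9×100 + 9×10 + 7 = 7997 (decimal)
Convert 0o10742 (octal) → 1×4096 + 7×64 + 4×8 + 2 = 4578 (decimal)
Compute 7997 - 4578 = 3419
Convert 3419 (decimal) → 3419 = 2048 + 1024 + 256 + 64 + 16 + 8 + 2 + 1 → 0b110101011011 (binary)
0b110101011011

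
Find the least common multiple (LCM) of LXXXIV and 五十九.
Convert LXXXIV (Roman numeral) → 50 + 10 + 10 + 10 + 4 = 84 (decimal)
Convert 五十九 (Chinese numeral) → 5×10 + 9 = 59 (decimal)
Compute lcm(84, 59) = 4956
4956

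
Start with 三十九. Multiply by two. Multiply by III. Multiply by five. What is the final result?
Convert 三十九 (Chinese numeral) → 3×10 + 9 = 39 (decimal)
Start: 39
Convert two (English words) → 2 (decimal)
39 × 2 = 78
Convert III (Roman numeral) → 1 + 1 + 1 = 3 (decimal)
78 × 3 = 234
Convert five (English words) → 5 (decimal)
234 × 5 = 1170
1170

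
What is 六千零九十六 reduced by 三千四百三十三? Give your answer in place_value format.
Convert 六千零九十六 (Chinese numeral) → 6×1000 + 9×10 + 6 = 6096 (decimal)
Convert 三千四百三十三 (Chinese numeral) → 3×1000 + 4×100 + 3×10 + 3 = 3433 (decimal)
Compute 6096 - 3433 = 2663
Convert 2663 (decimal) → 2663 = 2×1000 + 6×100 + 6×10 + 3 → 2 thousands, 6 hundreds, 6 tens, 3 ones (place-value notation)
2 thousands, 6 hundreds, 6 tens, 3 ones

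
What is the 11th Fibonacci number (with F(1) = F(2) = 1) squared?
The 11th Fibonacci number (with F(1) = F(2) = 1): 1, 1, 2, 3, 5, 8, 13, 21, 34, 55, 89 → 89
Compute 89² = 89 × 89 = 7921
7921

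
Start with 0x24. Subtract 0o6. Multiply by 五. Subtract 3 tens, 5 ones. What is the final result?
Convert 0x24 (hexadecimal) → 2×16 + 4 = 36 (decimal)
Start: 36
Convert 0o6 (octal) → 6 (decimal)
36 - 6 = 30
Convert 五 (Chinese numeral) → 5 (decimal)
30 × 5 = 150
Convert 3 tens, 5 ones (place-value notation) → 3×10 + 5 = 35 (decimal)
150 - 35 = 115
115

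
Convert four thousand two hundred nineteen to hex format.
Convert four thousand two hundred nineteen (English words) → 4×1000 + 2×100 + 19 = 4219 (decimal)
Convert 4219 (decimal) → 4219 = 1×4096 + 7×16 + 11 → 0x107B (hexadecimal)
0x107B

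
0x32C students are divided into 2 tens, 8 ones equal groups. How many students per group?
Convert 0x32C (hexadecimal) → 3×256 + 2×16 + 12 = 812 (decimal)
Convert 2 tens, 8 ones (place-value notation) → 2×10 + 8 = 28 (decimal)
Compute 812 ÷ 28 = 29
29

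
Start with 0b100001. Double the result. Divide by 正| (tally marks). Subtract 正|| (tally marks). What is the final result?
Convert 0b100001 (binary) → 32 + 1 = 33 (decimal)
Start: 33
33 × 2 = 66
Convert 正| (tally marks) → 5 + 1 = 6 (decimal)
66 ÷ 6 = 11
Convert 正|| (tally marks) → 5 + 2 = 7 (decimal)
11 - 7 = 4
4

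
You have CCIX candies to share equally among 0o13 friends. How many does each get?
Convert CCIX (Roman numeral) → 100 + 100 + 9 = 209 (decimal)
Convert 0o13 (octal) → 1×8 + 3 = 11 (decimal)
Compute 209 ÷ 11 = 19
19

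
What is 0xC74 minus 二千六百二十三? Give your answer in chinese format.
Convert 0xC74 (hexadecimal) → 12×256 + 7×16 + 4 = 3188 (decimal)
Convert 二千六百二十三 (Chinese numeral) → 2×1000 + 6×100 + 2×10 + 3 = 2623 (decimal)
Compute 3188 - 2623 = 565
Convert 565 (decimal) → 565 = 5×100 + 6×10 + 5 → 五百六十五 (Chinese numeral)
五百六十五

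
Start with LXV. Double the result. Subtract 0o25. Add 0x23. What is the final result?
Convert LXV (Roman numeral) → 50 + 10 + 5 = 65 (decimal)
Start: 65
65 × 2 = 130
Convert 0o25 (octal) → 2×8 + 5 = 21 (decimal)
130 - 21 = 109
Convert 0x23 (hexadecimal) → 2×16 + 3 = 35 (decimal)
109 + 35 = 144
144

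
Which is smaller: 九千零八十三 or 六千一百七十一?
Convert 九千零八十三 (Chinese numeral) → 9×1000 + 8×10 + 3 = 9083 (decimal)
Convert 六千一百七十一 (Chinese numeral) → 6×1000 + 1×100 + 7×10 + 1 = 6171 (decimal)
Compare 9083 vs 6171: smaller = 6171
6171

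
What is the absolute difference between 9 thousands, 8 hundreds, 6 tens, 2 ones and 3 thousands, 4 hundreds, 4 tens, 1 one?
Convert 9 thousands, 8 hundreds, 6 tens, 2 ones (place-value notation) → 9×1000 + 8×100 + 6×10 + 2 = 9862 (decimal)
Convert 3 thousands, 4 hundreds, 4 tens, 1 one (place-value notation) → 3×1000 + 4×100 + 4×10 + 1 = 3441 (decimal)
Compute |9862 - 3441| = 6421
6421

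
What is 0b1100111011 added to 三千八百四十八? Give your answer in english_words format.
Convert 0b1100111011 (binary) → 512 + 256 + 32 + 16 + 8 + 2 + 1 = 827 (decimal)
Convert 三千八百四十八 (Chinese numeral) → 3×1000 + 8×100 + 4×10 + 8 = 3848 (decimal)
Compute 827 + 3848 = 4675
Convert 4675 (decimal) → 4675 = 4×1000 + 6×100 + 75 → four thousand six hundred seventy-five (English words)
four thousand six hundred seventy-five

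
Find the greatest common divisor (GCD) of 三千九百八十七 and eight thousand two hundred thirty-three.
Convert 三千九百八十七 (Chinese numeral) → 3×1000 + 9×100 + 8×10 + 7 = 3987 (decimal)
Convert eight thousand two hundred thirty-three (English words) → 8×1000 + 2×100 + 33 = 8233 (decimal)
Compute gcd(3987, 8233) = 1
1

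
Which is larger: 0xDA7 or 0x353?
Convert 0xDA7 (hexadecimal) → 13×256 + 10×16 + 7 = 3495 (decimal)
Convert 0x353 (hexadecimal) → 3×256 + 5×16 + 3 = 851 (decimal)
Compare 3495 vs 851: larger = 3495
3495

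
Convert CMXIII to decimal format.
Convert CMXIII (Roman numeral) → 900 + 10 + 1 + 1 + 1 = 913 (decimal)
913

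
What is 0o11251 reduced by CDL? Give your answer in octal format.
Convert 0o11251 (octal) → 1×4096 + 1×512 + 2×64 + 5×8 + 1 = 4777 (decimal)
Convert CDL (Roman numeral) → 400 + 50 = 450 (decimal)
Compute 4777 - 450 = 4327
Convert 4327 (decimal) → 4327 = 1×4096 + 3×64 + 4×8 + 7 → 0o10347 (octal)
0o10347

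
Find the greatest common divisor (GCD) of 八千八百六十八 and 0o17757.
Convert 八千八百六十八 (Chinese numeral) → 8×1000 + 8×100 + 6×10 + 8 = 8868 (decimal)
Convert 0o17757 (octal) → 1×4096 + 7×512 + 7×64 + 5×8 + 7 = 8175 (decimal)
Compute gcd(8868, 8175) = 3
3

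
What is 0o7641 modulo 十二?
Convert 0o7641 (octal) → 7×512 + 6×64 + 4×8 + 1 = 4001 (decimal)
Convert 十二 (Chinese numeral) → 1×10 + 2 = 12 (decimal)
Compute 4001 mod 12 = 5
5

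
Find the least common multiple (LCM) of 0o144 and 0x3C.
Convert 0o144 (octal) → 1×64 + 4×8 + 4 = 100 (decimal)
Convert 0x3C (hexadecimal) → 3×16 + 12 = 60 (decimal)
Compute lcm(100, 60) = 300
300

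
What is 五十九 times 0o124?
Convert 五十九 (Chinese numeral) → 5×10 + 9 = 59 (decimal)
Convert 0o124 (octal) → 1×64 + 2×8 + 4 = 84 (decimal)
Compute 59 × 84 = 4956
4956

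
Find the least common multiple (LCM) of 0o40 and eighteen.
Convert 0o40 (octal) → 4×8 = 32 (decimal)
Convert eighteen (English words) → 18 (decimal)
Compute lcm(32, 18) = 288
288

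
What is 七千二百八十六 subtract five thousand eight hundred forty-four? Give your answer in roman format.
Convert 七千二百八十六 (Chinese numeral) → 7×1000 + 2×100 + 8×10 + 6 = 7286 (decimal)
Convert five thousand eight hundred forty-four (English words) → 5×1000 + 8×100 + 44 = 5844 (decimal)
Compute 7286 - 5844 = 1442
Convert 1442 (decimal) → 1442 = 1000 + 400 + 40 + 1 + 1 → MCDXLII (Roman numeral)
MCDXLII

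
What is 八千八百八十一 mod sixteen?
Convert 八千八百八十一 (Chinese numeral) → 8×1000 + 8×100 + 8×10 + 1 = 8881 (decimal)
Convert sixteen (English words) → 16 (decimal)
Compute 8881 mod 16 = 1
1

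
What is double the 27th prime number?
The 27th prime number = 103
Compute 103 × 2 = 206
206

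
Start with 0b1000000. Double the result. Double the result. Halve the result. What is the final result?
Convert 0b1000000 (binary) → 64 (decimal)
Start: 64
64 × 2 = 128
128 × 2 = 256
256 ÷ 2 = 128
128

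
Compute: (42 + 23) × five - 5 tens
Convert five (English words) → 5 (decimal)
Convert 5 tens (place-value notation) → 5×10 = 50 (decimal)
Expression in decimal: (42 + 23) × 5 - 50
Parentheses first: 42 + 23 = 65
Multiply: 65 × 5 = 325
Subtract: 325 - 50 = 275
275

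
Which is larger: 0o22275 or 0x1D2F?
Convert 0o22275 (octal) → 2×4096 + 2×512 + 2×64 + 7×8 + 5 = 9405 (decimal)
Convert 0x1D2F (hexadecimal) → 1×4096 + 13×256 + 2×16 + 15 = 7471 (decimal)
Compare 9405 vs 7471: larger = 9405
9405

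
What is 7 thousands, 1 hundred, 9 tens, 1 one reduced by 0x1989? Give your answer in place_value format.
Convert 7 thousands, 1 hundred, 9 tens, 1 one (place-value notation) → 7×1000 + 1×100 + 9×10 + 1 = 7191 (decimal)
Convert 0x1989 (hexadecimal) → 1×4096 + 9×256 + 8×16 + 9 = 6537 (decimal)
Compute 7191 - 6537 = 654
Convert 654 (decimal) → 654 = 6×100 + 5×10 + 4 → 6 hundreds, 5 tens, 4 ones (place-value notation)
6 hundreds, 5 tens, 4 ones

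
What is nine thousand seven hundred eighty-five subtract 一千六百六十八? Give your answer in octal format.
Convert nine thousand seven hundred eighty-five (English words) → 9×1000 + 7×100 + 85 = 9785 (decimal)
Convert 一千六百六十八 (Chinese numeral) → 1×1000 + 6×100 + 6×10 + 8 = 1668 (decimal)
Compute 9785 - 1668 = 8117
Convert 8117 (decimal) → 8117 = 1×4096 + 7×512 + 6×64 + 6×8 + 5 → 0o17665 (octal)
0o17665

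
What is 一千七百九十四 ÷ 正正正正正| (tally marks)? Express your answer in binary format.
Convert 一千七百九十四 (Chinese numeral) → 1×1000 + 7×100 + 9×10 + 4 = 1794 (decimal)
Convert 正正正正正| (tally marks) → 5 + 5 + 5 + 5 + 5 + 1 = 26 (decimal)
Compute 1794 ÷ 26 = 69
Convert 69 (decimal) → 69 = 64 + 4 + 1 → 0b1000101 (binary)
0b1000101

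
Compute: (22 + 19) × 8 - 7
Parentheses first: 22 + 19 = 41
Multiply: 41 × 8 = 328
Subtract: 328 - 7 = 321
321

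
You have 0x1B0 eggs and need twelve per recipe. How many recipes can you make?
Convert 0x1B0 (hexadecimal) → 1×256 + 11×16 = 432 (decimal)
Convert twelve (English words) → 12 (decimal)
Compute 432 ÷ 12 = 36
36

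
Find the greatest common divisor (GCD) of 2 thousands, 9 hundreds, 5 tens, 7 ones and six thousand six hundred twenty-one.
Convert 2 thousands, 9 hundreds, 5 tens, 7 ones (place-value notation) → 2×1000 + 9×100 + 5×10 + 7 = 2957 (decimal)
Convert six thousand six hundred twenty-one (English words) → 6×1000 + 6×100 + 21 = 6621 (decimal)
Compute gcd(2957, 6621) = 1
1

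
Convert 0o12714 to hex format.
Convert 0o12714 (octal) → 1×4096 + 2×512 + 7×64 + 1×8 + 4 = 5580 (decimal)
Convert 5580 (decimal) → 5580 = 1×4096 + 5×256 + 12×16 + 12 → 0x15CC (hexadecimal)
0x15CC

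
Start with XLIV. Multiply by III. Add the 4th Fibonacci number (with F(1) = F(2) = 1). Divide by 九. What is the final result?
Convert XLIV (Roman numeral) → 40 + 4 = 44 (decimal)
Start: 44
Convert III (Roman numeral) → 1 + 1 + 1 = 3 (decimal)
44 × 3 = 132
Convert the 4th Fibonacci number (with F(1) = F(2) = 1) (Fibonacci index) → 1, 1, 2, 3 → 3 (decimal)
132 + 3 = 135
Convert 九 (Chinese numeral) → 9 (decimal)
135 ÷ 9 = 15
15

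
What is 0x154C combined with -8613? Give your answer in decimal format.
Convert 0x154C (hexadecimal) → 1×4096 + 5×256 + 4×16 + 12 = 5452 (decimal)
Compute 5452 + -8613 = -3161
-3161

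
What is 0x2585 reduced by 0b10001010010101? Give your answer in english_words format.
Convert 0x2585 (hexadecimal) → 2×4096 + 5×256 + 8×16 + 5 = 9605 (decimal)
Convert 0b10001010010101 (binary) → 8192 + 512 + 128 + 16 + 4 + 1 = 8853 (decimal)
Compute 9605 - 8853 = 752
Convert 752 (decimal) → 752 = 7×100 + 52 → seven hundred fifty-two (English words)
seven hundred fifty-two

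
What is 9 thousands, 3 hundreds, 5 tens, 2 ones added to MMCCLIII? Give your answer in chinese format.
Convert 9 thousands, 3 hundreds, 5 tens, 2 ones (place-value notation) → 9×1000 + 3×100 + 5×10 + 2 = 9352 (decimal)
Convert MMCCLIII (Roman numeral) → 1000 + 1000 + 100 + 100 + 50 + 1 + 1 + 1 = 2253 (decimal)
Compute 9352 + 2253 = 11605
Convert 11605 (decimal) → 11605 = 1×10000 + 1×1000 + 6×100 + 5 → 一万一千六百零五 (Chinese numeral)
一万一千六百零五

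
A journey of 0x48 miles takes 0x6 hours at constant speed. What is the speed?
Convert 0x48 (hexadecimal) → 4×16 + 8 = 72 (decimal)
Convert 0x6 (hexadecimal) → 6 (decimal)
Compute 72 ÷ 6 = 12
12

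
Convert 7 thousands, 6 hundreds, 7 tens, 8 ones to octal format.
Convert 7 thousands, 6 hundreds, 7 tens, 8 ones (place-value notation) → 7×1000 + 6×100 + 7×10 + 8 = 7678 (decimal)
Convert 7678 (decimal) → 7678 = 1×4096 + 6×512 + 7×64 + 7×8 + 6 → 0o16776 (octal)
0o16776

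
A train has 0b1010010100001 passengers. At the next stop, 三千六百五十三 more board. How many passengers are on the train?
Convert 0b1010010100001 (binary) → 4096 + 1024 + 128 + 32 + 1 = 5281 (decimal)
Convert 三千六百五十三 (Chinese numeral) → 3×1000 + 6×100 + 5×10 + 3 = 3653 (decimal)
Compute 5281 + 3653 = 8934
8934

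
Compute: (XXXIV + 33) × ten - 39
Convert XXXIV (Roman numeral) → 10 + 10 + 10 + 4 = 34 (decimal)
Convert ten (English words) → 10 (decimal)
Expression in decimal: (34 + 33) × 10 - 39
Parentheses first: 34 + 33 = 67
Multiply: 67 × 10 = 670
Subtract: 670 - 39 = 631
631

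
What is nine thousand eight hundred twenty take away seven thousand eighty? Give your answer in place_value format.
Convert nine thousand eight hundred twenty (English words) → 9×1000 + 8×100 + 20 = 9820 (decimal)
Convert seven thousand eighty (English words) → 7×1000 + 80 = 7080 (decimal)
Compute 9820 - 7080 = 2740
Convert 2740 (decimal) → 2740 = 2×1000 + 7×100 + 4×10 → 2 thousands, 7 hundreds, 4 tens (place-value notation)
2 thousands, 7 hundreds, 4 tens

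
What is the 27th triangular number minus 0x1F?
The 27th triangular number = 27×28/2 = 378
Convert 0x1F (hexadecimal) → 1×16 + 15 = 31 (decimal)
Compute 378 - 31 = 347
347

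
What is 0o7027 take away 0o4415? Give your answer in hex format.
Convert 0o7027 (octal) → 7×512 + 2×8 + 7 = 3607 (decimal)
Convert 0o4415 (octal) → 4×512 + 4×64 + 1×8 + 5 = 2317 (decimal)
Compute 3607 - 2317 = 1290
Convert 1290 (decimal) → 1290 = 5×256 + 10 → 0x50A (hexadecimal)
0x50A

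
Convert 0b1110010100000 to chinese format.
Convert 0b1110010100000 (binary) → 4096 + 2048 + 1024 + 128 + 32 = 7328 (decimal)
Convert 7328 (decimal) → 7328 = 7×1000 + 3×100 + 2×10 + 8 → 七千三百二十八 (Chinese numeral)
七千三百二十八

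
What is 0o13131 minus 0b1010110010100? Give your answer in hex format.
Convert 0o13131 (octal) → 1×4096 + 3×512 + 1×64 + 3×8 + 1 = 5721 (decimal)
Convert 0b1010110010100 (binary) → 4096 + 1024 + 256 + 128 + 16 + 4 = 5524 (decimal)
Compute 5721 - 5524 = 197
Convert 197 (decimal) → 197 = 12×16 + 5 → 0xC5 (hexadecimal)
0xC5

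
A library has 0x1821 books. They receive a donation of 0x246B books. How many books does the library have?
Convert 0x1821 (hexadecimal) → 1×4096 + 8×256 + 2×16 + 1 = 6177 (decimal)
Convert 0x246B (hexadecimal) → 2×4096 + 4×256 + 6×16 + 11 = 9323 (decimal)
Compute 6177 + 9323 = 15500
15500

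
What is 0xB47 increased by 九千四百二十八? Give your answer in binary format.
Convert 0xB47 (hexadecimal) → 11×256 + 4×16 + 7 = 2887 (decimal)
Convert 九千四百二十八 (Chinese numeral) → 9×1000 + 4×100 + 2×10 + 8 = 9428 (decimal)
Compute 2887 + 9428 = 12315
Convert 12315 (decimal) → 12315 = 8192 + 4096 + 16 + 8 + 2 + 1 → 0b11000000011011 (binary)
0b11000000011011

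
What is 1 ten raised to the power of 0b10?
Convert 1 ten (place-value notation) → 1×10 = 10 (decimal)
Convert 0b10 (binary) → 2 (decimal)
Compute 10 ^ 2 = 100
100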